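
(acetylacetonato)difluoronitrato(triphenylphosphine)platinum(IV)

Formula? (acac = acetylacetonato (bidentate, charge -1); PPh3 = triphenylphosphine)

[Pt(acac)F2(NO3)(PPh3)]

Ligands: 2 fluoro (F, -1), 1 acetylacetonato (acac, -1), 1 triphenylphosphine (PPh3, neutral), 1 nitrato (NO3, -1). Ligand charge sum = -4.
With Pt in oxidation state +4, the complex ion is [Pt...].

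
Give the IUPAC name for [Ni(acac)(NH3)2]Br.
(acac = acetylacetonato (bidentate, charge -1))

The 1 bromide counter-ion carries a total charge of -1, so each complex ion is 1+.
Ligand charges: 2×ammine (neutral), 1×acetylacetonato (-1 each); total -1. So Ni + (-1) = 1+, giving Ni = +2.
Ligands are named alphabetically: acetylacetonato before ammine.

(acetylacetonato)diamminenickel(II) bromide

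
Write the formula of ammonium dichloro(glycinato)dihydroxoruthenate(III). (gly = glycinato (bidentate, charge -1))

Ligands: 1 glycinato (gly, -1), 2 chloro (Cl, -1), 2 hydroxo (OH, -1). Ligand charge sum = -5.
Charge balance with ammonium (+1) requires 1 complex ion per 2 ammonium.

(NH4)2[RuCl2(gly)(OH)2]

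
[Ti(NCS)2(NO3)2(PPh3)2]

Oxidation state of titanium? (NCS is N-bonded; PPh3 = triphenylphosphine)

No counter-ion: the bracketed complex is neutral.
Ligand charges: 2×NCS = -2; 2×NO3 = -2; 2×PPh3 neutral; sum -4.
Ti + (-4) = 0 ⇒ Ti is +4.

+4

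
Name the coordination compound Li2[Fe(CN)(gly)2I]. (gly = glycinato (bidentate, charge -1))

The 2 lithium counter-ions carry a total charge of +2, so each complex ion is 2−.
Ligand charges: 2×glycinato (-1 each), 1×iodo (-1 each), 1×cyano (-1 each); total -4. So Fe + (-4) = 2−, giving Fe = +2.
Ligands are named alphabetically: cyano before glycinato before iodo.
The complex ion is anionic, so iron takes the -ate form ferrate(II).

lithium cyanobis(glycinato)iodoferrate(II)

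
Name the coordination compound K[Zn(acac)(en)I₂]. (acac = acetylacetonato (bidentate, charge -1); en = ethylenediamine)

The 1 potassium counter-ion carries a total charge of +1, so each complex ion is 1−.
Ligand charges: 1×acetylacetonato (-1 each), 2×iodo (-1 each), 1×ethylenediamine (neutral); total -3. So Zn + (-3) = 1−, giving Zn = +2.
Ligands are named alphabetically: acetylacetonato before ethylenediamine before iodo.
The complex ion is anionic, so zinc takes the -ate form zincate(II).

potassium (acetylacetonato)(ethylenediamine)diiodozincate(II)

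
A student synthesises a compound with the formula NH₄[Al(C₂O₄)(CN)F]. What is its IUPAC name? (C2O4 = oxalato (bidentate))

ammonium cyanofluorooxalatoaluminate(III)

The 1 ammonium counter-ion carries a total charge of +1, so each complex ion is 1−.
Ligand charges: 1×cyano (-1 each), 1×oxalato (-2 each), 1×fluoro (-1 each); total -4. So Al + (-4) = 1−, giving Al = +3.
The complex ion is anionic, so aluminium takes the -ate form aluminate(III).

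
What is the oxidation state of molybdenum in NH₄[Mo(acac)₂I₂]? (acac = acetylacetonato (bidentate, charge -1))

1 ammonium outside the brackets (+1 each) → the complex ion is 1−.
Ligand charges: 2×acac = -2; 2×I = -2; sum -4.
Mo + (-4) = 1− ⇒ Mo is +3.

+3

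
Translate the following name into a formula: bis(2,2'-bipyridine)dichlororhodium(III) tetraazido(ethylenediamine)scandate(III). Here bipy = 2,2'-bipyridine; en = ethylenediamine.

Cation [Rh…]: ligand charges -2, Rh(III) ⇒ ion charge 1+.
Anion [Sc…]: ligand charges -4, Sc(III) ⇒ ion charge 1−.
One 1+ cation balances one 1− anion.

[Rh(bipy)2Cl2][Sc(en)(N3)4]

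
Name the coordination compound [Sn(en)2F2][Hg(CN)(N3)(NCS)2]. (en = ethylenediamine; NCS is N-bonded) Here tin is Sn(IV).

bis(ethylenediamine)difluorotin(IV) azidocyanodiisothiocyanatomercurate(II)

Sn is given as +4; the cation's ligand charges sum to -2, so the complex cation is 2+.
A 1:1 salt means the anion carries the equal and opposite charge, 2−.
Anion: ligand charges sum to -4; for the ion to be 2−, Hg = +2.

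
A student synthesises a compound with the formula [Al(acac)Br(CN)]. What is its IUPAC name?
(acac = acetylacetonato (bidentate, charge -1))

There is no counter-ion, so the complex is neutral overall.
Ligand charges: 1×acetylacetonato (-1 each), 1×cyano (-1 each), 1×bromo (-1 each); total -3. So Al + (-3) = 0, giving Al = +3.
Ligands are named alphabetically: acetylacetonato before bromo before cyano.

(acetylacetonato)bromocyanoaluminium(III)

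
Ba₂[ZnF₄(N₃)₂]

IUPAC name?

The 2 barium counter-ions carry a total charge of +4, so each complex ion is 4−.
Ligand charges: 4×fluoro (-1 each), 2×azido (-1 each); total -6. So Zn + (-6) = 4−, giving Zn = +2.
Ligands are named alphabetically: azido before fluoro.
The complex ion is anionic, so zinc takes the -ate form zincate(II).

barium diazidotetrafluorozincate(II)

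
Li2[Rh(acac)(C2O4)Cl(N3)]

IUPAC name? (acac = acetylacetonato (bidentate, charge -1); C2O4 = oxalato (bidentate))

lithium (acetylacetonato)azidochlorooxalatorhodate(III)

The 2 lithium counter-ions carry a total charge of +2, so each complex ion is 2−.
Ligand charges: 1×acetylacetonato (-1 each), 1×oxalato (-2 each), 1×chloro (-1 each), 1×azido (-1 each); total -5. So Rh + (-5) = 2−, giving Rh = +3.
Ligands are named alphabetically: acetylacetonato before azido before chloro before oxalato.
The complex ion is anionic, so rhodium takes the -ate form rhodate(III).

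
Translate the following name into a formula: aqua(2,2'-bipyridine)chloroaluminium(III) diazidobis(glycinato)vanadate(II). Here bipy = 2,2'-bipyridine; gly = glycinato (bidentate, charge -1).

Cation [Al…]: ligand charges -1, Al(III) ⇒ ion charge 2+.
Anion [V…]: ligand charges -4, V(II) ⇒ ion charge 2−.

[Al(bipy)Cl(H2O)][V(gly)2(N3)2]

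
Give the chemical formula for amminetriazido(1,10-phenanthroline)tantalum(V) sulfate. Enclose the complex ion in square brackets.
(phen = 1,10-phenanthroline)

[Ta(N3)3(NH3)(phen)]SO4

Ligands: 1 ammine (NH3, neutral), 3 azido (N3, -1), 1 1,10-phenanthroline (phen, neutral). Ligand charge sum = -3.
With Ta in oxidation state +5, the complex ion is [Ta...]^2+.
Charge balance with sulfate (-2) requires 1 complex ion per 1 sulfate.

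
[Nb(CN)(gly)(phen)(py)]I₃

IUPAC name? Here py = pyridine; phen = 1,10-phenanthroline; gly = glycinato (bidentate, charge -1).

The 3 iodide counter-ions carry a total charge of -3, so each complex ion is 3+.
Ligand charges: 1×pyridine (neutral), 1×cyano (-1 each), 1×1,10-phenanthroline (neutral), 1×glycinato (-1 each); total -2. So Nb + (-2) = 3+, giving Nb = +5.
Ligands are named alphabetically: cyano before glycinato before phenanthroline before pyridine.

cyano(glycinato)(1,10-phenanthroline)(pyridine)niobium(V) iodide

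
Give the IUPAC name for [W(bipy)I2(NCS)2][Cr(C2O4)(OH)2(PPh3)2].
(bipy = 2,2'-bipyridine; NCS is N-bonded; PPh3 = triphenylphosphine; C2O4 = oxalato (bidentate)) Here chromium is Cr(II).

(2,2'-bipyridine)diiododiisothiocyanatotungsten(VI) dihydroxooxalatobis(triphenylphosphine)chromate(II)

Both ions are complex: the cation is named first with the plain metal name, the anion second with the -ate form; each ion's ligands are alphabetised independently.
Cr is given as +2; the anion's ligand charges sum to -4, so the complex anion is 2−.
A 1:1 salt means the cation carries the equal and opposite charge, 2+.
Cation: ligand charges sum to -4; for the ion to be 2+, W = +6.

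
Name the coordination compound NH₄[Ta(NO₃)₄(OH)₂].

The 1 ammonium counter-ion carries a total charge of +1, so each complex ion is 1−.
Ligand charges: 2×hydroxo (-1 each), 4×nitrato (-1 each); total -6. So Ta + (-6) = 1−, giving Ta = +5.
The complex ion is anionic, so tantalum takes the -ate form tantalate(V).

ammonium dihydroxotetranitratotantalate(V)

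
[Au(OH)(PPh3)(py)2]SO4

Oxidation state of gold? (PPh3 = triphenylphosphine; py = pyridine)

+3

1 sulfate outside the brackets (-2 each) → the complex ion is 2+.
Ligand charges: 1×PPh3 neutral; 2×py neutral; 1×OH = -1; sum -1.
Au + (-1) = 2+ ⇒ Au is +3.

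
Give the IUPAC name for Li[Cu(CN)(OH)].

lithium cyanohydroxocuprate(I)

The 1 lithium counter-ion carries a total charge of +1, so each complex ion is 1−.
Ligand charges: 1×hydroxo (-1 each), 1×cyano (-1 each); total -2. So Cu + (-2) = 1−, giving Cu = +1.
Ligands are named alphabetically: cyano before hydroxo.
The complex ion is anionic, so copper takes the -ate form cuprate(I).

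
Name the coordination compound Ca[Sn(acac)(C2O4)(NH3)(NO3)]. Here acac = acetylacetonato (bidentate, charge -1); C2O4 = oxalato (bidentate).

calcium (acetylacetonato)amminenitratooxalatostannate(II)

The 1 calcium counter-ion carries a total charge of +2, so each complex ion is 2−.
Ligand charges: 1×ammine (neutral), 1×acetylacetonato (-1 each), 1×nitrato (-1 each), 1×oxalato (-2 each); total -4. So Sn + (-4) = 2−, giving Sn = +2.
The complex ion is anionic, so tin takes the -ate form stannate(II).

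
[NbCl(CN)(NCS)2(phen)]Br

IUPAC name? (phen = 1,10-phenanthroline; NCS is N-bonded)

The 1 bromide counter-ion carries a total charge of -1, so each complex ion is 1+.
Ligand charges: 1×1,10-phenanthroline (neutral), 1×chloro (-1 each), 2×isothiocyanato (-1 each), 1×cyano (-1 each); total -4. So Nb + (-4) = 1+, giving Nb = +5.
Ligands are named alphabetically: chloro before cyano before isothiocyanato before phenanthroline.

chlorocyanodiisothiocyanato(1,10-phenanthroline)niobium(V) bromide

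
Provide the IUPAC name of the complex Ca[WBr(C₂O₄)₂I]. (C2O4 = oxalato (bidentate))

calcium bromoiododioxalatotungstate(IV)

The 1 calcium counter-ion carries a total charge of +2, so each complex ion is 2−.
Ligand charges: 1×bromo (-1 each), 2×oxalato (-2 each), 1×iodo (-1 each); total -6. So W + (-6) = 2−, giving W = +4.
The complex ion is anionic, so tungsten takes the -ate form tungstate(IV).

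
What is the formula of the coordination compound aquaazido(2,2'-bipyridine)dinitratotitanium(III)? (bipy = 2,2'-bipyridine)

[Ti(bipy)(H2O)(N3)(NO3)2]

Ligands: 1 2,2'-bipyridine (bipy, neutral), 1 azido (N3, -1), 1 aqua (H2O, neutral), 2 nitrato (NO3, -1). Ligand charge sum = -3.
With Ti in oxidation state +3, the complex ion is [Ti...].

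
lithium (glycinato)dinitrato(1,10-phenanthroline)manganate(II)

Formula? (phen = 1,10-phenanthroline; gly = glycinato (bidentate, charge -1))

Li[Mn(gly)(NO3)2(phen)]

Ligands: 2 nitrato (NO3, -1), 1 1,10-phenanthroline (phen, neutral), 1 glycinato (gly, -1). Ligand charge sum = -3.
Charge balance with lithium (+1) requires 1 complex ion per 1 lithium.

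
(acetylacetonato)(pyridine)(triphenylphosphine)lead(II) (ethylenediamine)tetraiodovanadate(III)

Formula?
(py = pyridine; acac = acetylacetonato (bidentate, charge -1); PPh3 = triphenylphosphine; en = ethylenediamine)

[Pb(acac)(PPh3)(py)][V(en)I4]

Cation [Pb…]: ligand charges -1, Pb(II) ⇒ ion charge 1+.
Anion [V…]: ligand charges -4, V(III) ⇒ ion charge 1−.
One 1+ cation balances one 1− anion.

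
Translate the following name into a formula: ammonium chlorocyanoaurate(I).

NH4[AuCl(CN)]

Ligands: 1 chloro (Cl, -1), 1 cyano (CN, -1). Ligand charge sum = -2.
Charge balance with ammonium (+1) requires 1 complex ion per 1 ammonium.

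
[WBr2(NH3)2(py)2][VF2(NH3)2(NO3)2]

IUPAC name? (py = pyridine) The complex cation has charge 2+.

Both ions are complex: the cation is named first with the plain metal name, the anion second with the -ate form; each ion's ligands are alphabetised independently.
The complex cation is given as 2+; its ligand charges sum to -2, so W = +4.
A 1:1 salt means the anion carries the equal and opposite charge, 2−.
Anion: ligand charges sum to -4; for the ion to be 2−, V = +2.

diamminedibromobis(pyridine)tungsten(IV) diamminedifluorodinitratovanadate(II)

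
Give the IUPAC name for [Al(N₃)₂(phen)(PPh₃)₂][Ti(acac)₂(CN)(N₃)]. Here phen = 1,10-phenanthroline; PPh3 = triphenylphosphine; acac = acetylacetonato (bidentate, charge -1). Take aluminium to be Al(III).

diazido(1,10-phenanthroline)bis(triphenylphosphine)aluminium(III) bis(acetylacetonato)azidocyanotitanate(III)

Both ions are complex: the cation is named first with the plain metal name, the anion second with the -ate form; each ion's ligands are alphabetised independently.
Al is given as +3; the cation's ligand charges sum to -2, so the complex cation is 1+.
A 1:1 salt means the anion carries the equal and opposite charge, 1−.
Anion: ligand charges sum to -4; for the ion to be 1−, Ti = +3.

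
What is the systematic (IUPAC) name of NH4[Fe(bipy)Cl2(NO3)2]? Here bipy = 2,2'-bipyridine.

ammonium (2,2'-bipyridine)dichlorodinitratoferrate(III)

The 1 ammonium counter-ion carries a total charge of +1, so each complex ion is 1−.
Ligand charges: 2×nitrato (-1 each), 1×2,2'-bipyridine (neutral), 2×chloro (-1 each); total -4. So Fe + (-4) = 1−, giving Fe = +3.
The complex ion is anionic, so iron takes the -ate form ferrate(III).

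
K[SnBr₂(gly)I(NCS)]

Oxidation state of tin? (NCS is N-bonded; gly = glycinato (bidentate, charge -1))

+4

1 potassium outside the brackets (+1 each) → the complex ion is 1−.
Ligand charges: 1×NCS = -1; 2×Br = -2; 1×gly = -1; 1×I = -1; sum -5.
Sn + (-5) = 1− ⇒ Sn is +4.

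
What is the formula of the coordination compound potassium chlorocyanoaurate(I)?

Ligands: 1 cyano (CN, -1), 1 chloro (Cl, -1). Ligand charge sum = -2.
With Au in oxidation state +1, the complex ion is [Au...]^1−.
Charge balance with potassium (+1) requires 1 complex ion per 1 potassium.

K[AuCl(CN)]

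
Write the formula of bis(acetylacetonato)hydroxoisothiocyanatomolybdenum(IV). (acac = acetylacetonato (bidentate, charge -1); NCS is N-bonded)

Ligands: 2 acetylacetonato (acac, -1), 1 isothiocyanato (NCS, -1), 1 hydroxo (OH, -1). Ligand charge sum = -4.
With Mo in oxidation state +4, the complex ion is [Mo...].

[Mo(acac)2(NCS)(OH)]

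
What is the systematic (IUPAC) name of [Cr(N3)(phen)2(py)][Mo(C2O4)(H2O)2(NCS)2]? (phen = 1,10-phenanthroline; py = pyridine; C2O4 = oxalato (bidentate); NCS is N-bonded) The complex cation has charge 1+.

azidobis(1,10-phenanthroline)(pyridine)chromium(II) diaquadiisothiocyanatooxalatomolybdate(III)

Both ions are complex: the cation is named first with the plain metal name, the anion second with the -ate form; each ion's ligands are alphabetised independently.
The complex cation is given as 1+; its ligand charges sum to -1, so Cr = +2.
A 1:1 salt means the anion carries the equal and opposite charge, 1−.
Anion: ligand charges sum to -4; for the ion to be 1−, Mo = +3.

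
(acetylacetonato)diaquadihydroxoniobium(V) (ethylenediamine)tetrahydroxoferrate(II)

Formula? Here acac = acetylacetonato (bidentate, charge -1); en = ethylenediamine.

[Nb(acac)(H2O)2(OH)2][Fe(en)(OH)4]

Cation [Nb…]: ligand charges -3, Nb(V) ⇒ ion charge 2+.
Anion [Fe…]: ligand charges -4, Fe(II) ⇒ ion charge 2−.
One 2+ cation balances one 2− anion.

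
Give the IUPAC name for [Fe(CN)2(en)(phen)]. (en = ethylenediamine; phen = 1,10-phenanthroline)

dicyano(ethylenediamine)(1,10-phenanthroline)iron(II)

There is no counter-ion, so the complex is neutral overall.
Ligand charges: 1×ethylenediamine (neutral), 2×cyano (-1 each), 1×1,10-phenanthroline (neutral); total -2. So Fe + (-2) = 0, giving Fe = +2.
Ligands are named alphabetically: cyano before ethylenediamine before phenanthroline.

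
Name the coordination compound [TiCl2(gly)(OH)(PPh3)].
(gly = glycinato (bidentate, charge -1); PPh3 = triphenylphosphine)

dichloro(glycinato)hydroxo(triphenylphosphine)titanium(IV)

There is no counter-ion, so the complex is neutral overall.
Ligand charges: 1×glycinato (-1 each), 1×hydroxo (-1 each), 2×chloro (-1 each), 1×triphenylphosphine (neutral); total -4. So Ti + (-4) = 0, giving Ti = +4.
Ligands are named alphabetically: chloro before glycinato before hydroxo before triphenylphosphine.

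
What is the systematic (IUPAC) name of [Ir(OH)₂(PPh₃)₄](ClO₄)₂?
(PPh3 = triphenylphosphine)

The 2 perchlorate counter-ions carry a total charge of -2, so each complex ion is 2+.
Ligand charges: 4×triphenylphosphine (neutral), 2×hydroxo (-1 each); total -2. So Ir + (-2) = 2+, giving Ir = +4.
Ligands are named alphabetically: hydroxo before triphenylphosphine.

dihydroxotetrakis(triphenylphosphine)iridium(IV) perchlorate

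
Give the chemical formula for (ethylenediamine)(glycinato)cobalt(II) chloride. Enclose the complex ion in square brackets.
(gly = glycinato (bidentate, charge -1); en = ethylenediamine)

[Co(en)(gly)]Cl

Ligands: 1 glycinato (gly, -1), 1 ethylenediamine (en, neutral). Ligand charge sum = -1.
Charge balance with chloride (-1) requires 1 complex ion per 1 chloride.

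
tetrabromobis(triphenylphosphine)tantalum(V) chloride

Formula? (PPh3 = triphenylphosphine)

Ligands: 4 bromo (Br, -1), 2 triphenylphosphine (PPh3, neutral). Ligand charge sum = -4.
With Ta in oxidation state +5, the complex ion is [Ta...]^1+.
Charge balance with chloride (-1) requires 1 complex ion per 1 chloride.

[TaBr4(PPh3)2]Cl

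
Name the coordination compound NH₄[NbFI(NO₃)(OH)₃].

The 1 ammonium counter-ion carries a total charge of +1, so each complex ion is 1−.
Ligand charges: 1×fluoro (-1 each), 1×nitrato (-1 each), 3×hydroxo (-1 each), 1×iodo (-1 each); total -6. So Nb + (-6) = 1−, giving Nb = +5.
Ligands are named alphabetically: fluoro before hydroxo before iodo before nitrato.
The complex ion is anionic, so niobium takes the -ate form niobate(V).

ammonium fluorotrihydroxoiodonitratoniobate(V)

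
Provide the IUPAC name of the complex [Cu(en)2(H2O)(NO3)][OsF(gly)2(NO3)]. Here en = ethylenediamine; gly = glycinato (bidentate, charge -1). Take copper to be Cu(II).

aquabis(ethylenediamine)nitratocopper(II) fluorobis(glycinato)nitratoosmate(III)

Both ions are complex: the cation is named first with the plain metal name, the anion second with the -ate form; each ion's ligands are alphabetised independently.
Cu is given as +2; the cation's ligand charges sum to -1, so the complex cation is 1+.
A 1:1 salt means the anion carries the equal and opposite charge, 1−.
Anion: ligand charges sum to -4; for the ion to be 1−, Os = +3.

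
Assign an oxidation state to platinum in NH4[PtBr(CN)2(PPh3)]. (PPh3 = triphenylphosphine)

+2

1 ammonium outside the brackets (+1 each) → the complex ion is 1−.
Ligand charges: 1×Br = -1; 2×CN = -2; 1×PPh3 neutral; sum -3.
Pt + (-3) = 1− ⇒ Pt is +2.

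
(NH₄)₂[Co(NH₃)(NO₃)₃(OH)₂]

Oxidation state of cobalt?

+3

2 ammonium outside the brackets (+1 each) → the complex ion is 2−.
Ligand charges: 3×NO3 = -3; 1×NH3 neutral; 2×OH = -2; sum -5.
Co + (-5) = 2− ⇒ Co is +3.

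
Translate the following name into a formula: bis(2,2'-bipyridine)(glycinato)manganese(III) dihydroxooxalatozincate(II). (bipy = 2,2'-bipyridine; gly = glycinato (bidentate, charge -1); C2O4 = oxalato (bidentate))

Cation [Mn…]: ligand charges -1, Mn(III) ⇒ ion charge 2+.
Anion [Zn…]: ligand charges -4, Zn(II) ⇒ ion charge 2−.
One 2+ cation balances one 2− anion.

[Mn(bipy)2(gly)][Zn(C2O4)(OH)2]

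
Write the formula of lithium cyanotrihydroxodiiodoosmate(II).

Li4[Os(CN)I2(OH)3]

Ligands: 1 cyano (CN, -1), 3 hydroxo (OH, -1), 2 iodo (I, -1). Ligand charge sum = -6.
With Os in oxidation state +2, the complex ion is [Os...]^4−.
Charge balance with lithium (+1) requires 1 complex ion per 4 lithium.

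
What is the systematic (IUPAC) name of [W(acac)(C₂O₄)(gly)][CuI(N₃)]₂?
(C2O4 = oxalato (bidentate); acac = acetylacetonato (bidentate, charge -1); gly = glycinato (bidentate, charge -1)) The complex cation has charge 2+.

(acetylacetonato)(glycinato)oxalatotungsten(VI) azidoiodocuprate(I)

Both ions are complex: the cation is named first with the plain metal name, the anion second with the -ate form; each ion's ligands are alphabetised independently.
The complex cation is given as 2+; its ligand charges sum to -4, so W = +6.
With 2 anions per cation, each anion must be 2/2 = 1−.
Anion: ligand charges sum to -2; for the ion to be 1−, Cu = +1.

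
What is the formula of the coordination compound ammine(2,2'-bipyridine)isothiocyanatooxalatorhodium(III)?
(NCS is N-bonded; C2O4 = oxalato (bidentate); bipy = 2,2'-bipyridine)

[Rh(bipy)(C2O4)(NCS)(NH3)]

Ligands: 1 isothiocyanato (NCS, -1), 1 oxalato (C2O4, -2), 1 ammine (NH3, neutral), 1 2,2'-bipyridine (bipy, neutral). Ligand charge sum = -3.
With Rh in oxidation state +3, the complex ion is [Rh...].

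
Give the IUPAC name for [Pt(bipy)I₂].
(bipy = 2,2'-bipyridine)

(2,2'-bipyridine)diiodoplatinum(II)

There is no counter-ion, so the complex is neutral overall.
Ligand charges: 2×iodo (-1 each), 1×2,2'-bipyridine (neutral); total -2. So Pt + (-2) = 0, giving Pt = +2.
Ligands are named alphabetically: bipyridine before iodo.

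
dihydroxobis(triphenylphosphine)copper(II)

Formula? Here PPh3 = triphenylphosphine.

[Cu(OH)2(PPh3)2]

Ligands: 2 triphenylphosphine (PPh3, neutral), 2 hydroxo (OH, -1). Ligand charge sum = -2.
With Cu in oxidation state +2, the complex ion is [Cu...].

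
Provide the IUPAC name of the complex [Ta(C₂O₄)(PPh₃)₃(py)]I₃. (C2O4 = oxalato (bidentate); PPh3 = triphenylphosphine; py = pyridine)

The 3 iodide counter-ions carry a total charge of -3, so each complex ion is 3+.
Ligand charges: 1×oxalato (-2 each), 3×triphenylphosphine (neutral), 1×pyridine (neutral); total -2. So Ta + (-2) = 3+, giving Ta = +5.
Ligands are named alphabetically: oxalato before pyridine before triphenylphosphine.

oxalato(pyridine)tris(triphenylphosphine)tantalum(V) iodide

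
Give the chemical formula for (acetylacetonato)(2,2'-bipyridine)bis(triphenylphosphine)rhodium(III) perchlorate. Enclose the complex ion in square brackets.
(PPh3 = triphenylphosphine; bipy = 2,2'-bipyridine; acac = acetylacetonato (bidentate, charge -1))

Ligands: 2 triphenylphosphine (PPh3, neutral), 1 2,2'-bipyridine (bipy, neutral), 1 acetylacetonato (acac, -1). Ligand charge sum = -1.
Charge balance with perchlorate (-1) requires 1 complex ion per 2 perchlorate.

[Rh(acac)(bipy)(PPh3)2](ClO4)2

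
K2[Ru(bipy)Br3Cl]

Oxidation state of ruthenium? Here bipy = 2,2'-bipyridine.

2 potassium outside the brackets (+1 each) → the complex ion is 2−.
Ligand charges: 3×Br = -3; 1×Cl = -1; 1×bipy neutral; sum -4.
Ru + (-4) = 2− ⇒ Ru is +2.

+2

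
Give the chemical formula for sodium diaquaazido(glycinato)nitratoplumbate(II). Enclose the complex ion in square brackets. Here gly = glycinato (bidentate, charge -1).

Ligands: 1 nitrato (NO3, -1), 1 glycinato (gly, -1), 1 azido (N3, -1), 2 aqua (H2O, neutral). Ligand charge sum = -3.
Charge balance with sodium (+1) requires 1 complex ion per 1 sodium.

Na[Pb(gly)(H2O)2(N3)(NO3)]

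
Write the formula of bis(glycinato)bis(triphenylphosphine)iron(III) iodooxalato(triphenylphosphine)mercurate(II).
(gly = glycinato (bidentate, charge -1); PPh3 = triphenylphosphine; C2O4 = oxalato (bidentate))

[Fe(gly)2(PPh3)2][Hg(C2O4)I(PPh3)]

Cation [Fe…]: ligand charges -2, Fe(III) ⇒ ion charge 1+.
Anion [Hg…]: ligand charges -3, Hg(II) ⇒ ion charge 1−.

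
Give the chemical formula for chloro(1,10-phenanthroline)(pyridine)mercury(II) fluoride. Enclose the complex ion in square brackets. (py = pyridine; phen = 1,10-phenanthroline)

Ligands: 1 chloro (Cl, -1), 1 pyridine (py, neutral), 1 1,10-phenanthroline (phen, neutral). Ligand charge sum = -1.
Charge balance with fluoride (-1) requires 1 complex ion per 1 fluoride.

[HgCl(phen)(py)]F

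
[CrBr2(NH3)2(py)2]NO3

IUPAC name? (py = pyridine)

diamminedibromobis(pyridine)chromium(III) nitrate

The 1 nitrate counter-ion carries a total charge of -1, so each complex ion is 1+.
Ligand charges: 2×bromo (-1 each), 2×pyridine (neutral), 2×ammine (neutral); total -2. So Cr + (-2) = 1+, giving Cr = +3.
Ligands are named alphabetically: ammine before bromo before pyridine.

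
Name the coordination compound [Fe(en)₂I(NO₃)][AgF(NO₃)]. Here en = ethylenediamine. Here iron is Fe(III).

bis(ethylenediamine)iodonitratoiron(III) fluoronitratoargentate(I)

Both ions are complex: the cation is named first with the plain metal name, the anion second with the -ate form; each ion's ligands are alphabetised independently.
Fe is given as +3; the cation's ligand charges sum to -2, so the complex cation is 1+.
A 1:1 salt means the anion carries the equal and opposite charge, 1−.
Anion: ligand charges sum to -2; for the ion to be 1−, Ag = +1.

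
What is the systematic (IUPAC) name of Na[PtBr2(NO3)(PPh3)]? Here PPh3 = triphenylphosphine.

sodium dibromonitrato(triphenylphosphine)platinate(II)

The 1 sodium counter-ion carries a total charge of +1, so each complex ion is 1−.
Ligand charges: 1×nitrato (-1 each), 1×triphenylphosphine (neutral), 2×bromo (-1 each); total -3. So Pt + (-3) = 1−, giving Pt = +2.
Ligands are named alphabetically: bromo before nitrato before triphenylphosphine.
The complex ion is anionic, so platinum takes the -ate form platinate(II).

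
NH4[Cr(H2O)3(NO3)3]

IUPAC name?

ammonium triaquatrinitratochromate(II)

The 1 ammonium counter-ion carries a total charge of +1, so each complex ion is 1−.
Ligand charges: 3×nitrato (-1 each), 3×aqua (neutral); total -3. So Cr + (-3) = 1−, giving Cr = +2.
Ligands are named alphabetically: aqua before nitrato.
The complex ion is anionic, so chromium takes the -ate form chromate(II).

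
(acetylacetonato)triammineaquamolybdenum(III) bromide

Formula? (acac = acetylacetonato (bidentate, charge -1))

Ligands: 1 aqua (H2O, neutral), 3 ammine (NH3, neutral), 1 acetylacetonato (acac, -1). Ligand charge sum = -1.
With Mo in oxidation state +3, the complex ion is [Mo...]^2+.
Charge balance with bromide (-1) requires 1 complex ion per 2 bromide.

[Mo(acac)(H2O)(NH3)3]Br2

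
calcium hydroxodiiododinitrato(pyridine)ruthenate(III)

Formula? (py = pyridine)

Ligands: 1 hydroxo (OH, -1), 2 iodo (I, -1), 1 pyridine (py, neutral), 2 nitrato (NO3, -1). Ligand charge sum = -5.
With Ru in oxidation state +3, the complex ion is [Ru...]^2−.
Charge balance with calcium (+2) requires 1 complex ion per 1 calcium.

Ca[RuI2(NO3)2(OH)(py)]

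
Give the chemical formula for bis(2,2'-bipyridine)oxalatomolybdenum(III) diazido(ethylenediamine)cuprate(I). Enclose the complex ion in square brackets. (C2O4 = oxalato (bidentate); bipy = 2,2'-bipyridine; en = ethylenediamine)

Cation [Mo…]: ligand charges -2, Mo(III) ⇒ ion charge 1+.
Anion [Cu…]: ligand charges -2, Cu(I) ⇒ ion charge 1−.
One 1+ cation balances one 1− anion.

[Mo(bipy)2(C2O4)][Cu(en)(N3)2]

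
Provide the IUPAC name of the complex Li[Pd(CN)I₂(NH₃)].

lithium amminecyanodiiodopalladate(II)

The 1 lithium counter-ion carries a total charge of +1, so each complex ion is 1−.
Ligand charges: 1×cyano (-1 each), 1×ammine (neutral), 2×iodo (-1 each); total -3. So Pd + (-3) = 1−, giving Pd = +2.
Ligands are named alphabetically: ammine before cyano before iodo.
The complex ion is anionic, so palladium takes the -ate form palladate(II).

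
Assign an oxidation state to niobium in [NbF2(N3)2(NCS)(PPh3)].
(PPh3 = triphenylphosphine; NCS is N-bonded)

No counter-ion: the bracketed complex is neutral.
Ligand charges: 2×N3 = -2; 1×PPh3 neutral; 2×F = -2; 1×NCS = -1; sum -5.
Nb + (-5) = 0 ⇒ Nb is +5.

+5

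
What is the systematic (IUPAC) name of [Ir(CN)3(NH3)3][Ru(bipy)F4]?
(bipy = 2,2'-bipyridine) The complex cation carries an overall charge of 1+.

triamminetricyanoiridium(IV) (2,2'-bipyridine)tetrafluororuthenate(III)

The complex cation is given as 1+; its ligand charges sum to -3, so Ir = +4.
A 1:1 salt means the anion carries the equal and opposite charge, 1−.
Anion: ligand charges sum to -4; for the ion to be 1−, Ru = +3.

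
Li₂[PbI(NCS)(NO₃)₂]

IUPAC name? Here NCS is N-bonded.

lithium iodoisothiocyanatodinitratoplumbate(II)

The 2 lithium counter-ions carry a total charge of +2, so each complex ion is 2−.
Ligand charges: 2×nitrato (-1 each), 1×iodo (-1 each), 1×isothiocyanato (-1 each); total -4. So Pb + (-4) = 2−, giving Pb = +2.
The complex ion is anionic, so lead takes the -ate form plumbate(II).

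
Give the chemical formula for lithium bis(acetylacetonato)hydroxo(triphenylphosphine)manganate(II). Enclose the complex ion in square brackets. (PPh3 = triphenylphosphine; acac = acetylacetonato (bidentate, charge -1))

Ligands: 1 triphenylphosphine (PPh3, neutral), 1 hydroxo (OH, -1), 2 acetylacetonato (acac, -1). Ligand charge sum = -3.
Charge balance with lithium (+1) requires 1 complex ion per 1 lithium.

Li[Mn(acac)2(OH)(PPh3)]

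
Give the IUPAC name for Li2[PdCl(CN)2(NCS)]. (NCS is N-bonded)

lithium chlorodicyanoisothiocyanatopalladate(II)

The 2 lithium counter-ions carry a total charge of +2, so each complex ion is 2−.
Ligand charges: 2×cyano (-1 each), 1×isothiocyanato (-1 each), 1×chloro (-1 each); total -4. So Pd + (-4) = 2−, giving Pd = +2.
The complex ion is anionic, so palladium takes the -ate form palladate(II).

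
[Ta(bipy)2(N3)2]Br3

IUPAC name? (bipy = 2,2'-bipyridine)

diazidobis(2,2'-bipyridine)tantalum(V) bromide

The 3 bromide counter-ions carry a total charge of -3, so each complex ion is 3+.
Ligand charges: 2×2,2'-bipyridine (neutral), 2×azido (-1 each); total -2. So Ta + (-2) = 3+, giving Ta = +5.
Ligands are named alphabetically: azido before bipyridine.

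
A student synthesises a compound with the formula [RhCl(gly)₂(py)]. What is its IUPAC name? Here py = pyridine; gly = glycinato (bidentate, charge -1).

There is no counter-ion, so the complex is neutral overall.
Ligand charges: 1×pyridine (neutral), 1×chloro (-1 each), 2×glycinato (-1 each); total -3. So Rh + (-3) = 0, giving Rh = +3.
Ligands are named alphabetically: chloro before glycinato before pyridine.

chlorobis(glycinato)(pyridine)rhodium(III)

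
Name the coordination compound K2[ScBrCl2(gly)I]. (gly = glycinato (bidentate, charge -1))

The 2 potassium counter-ions carry a total charge of +2, so each complex ion is 2−.
Ligand charges: 2×chloro (-1 each), 1×iodo (-1 each), 1×bromo (-1 each), 1×glycinato (-1 each); total -5. So Sc + (-5) = 2−, giving Sc = +3.
Ligands are named alphabetically: bromo before chloro before glycinato before iodo.
The complex ion is anionic, so scandium takes the -ate form scandate(III).

potassium bromodichloro(glycinato)iodoscandate(III)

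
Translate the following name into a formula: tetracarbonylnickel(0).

Ligands: 4 carbonyl (CO, neutral). Ligand charge sum = 0.
With Ni in oxidation state 0, the complex ion is [Ni...].

[Ni(CO)4]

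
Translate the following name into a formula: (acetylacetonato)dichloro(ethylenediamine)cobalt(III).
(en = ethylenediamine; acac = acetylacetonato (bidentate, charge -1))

Ligands: 1 ethylenediamine (en, neutral), 1 acetylacetonato (acac, -1), 2 chloro (Cl, -1). Ligand charge sum = -3.
With Co in oxidation state +3, the complex ion is [Co...].

[Co(acac)Cl2(en)]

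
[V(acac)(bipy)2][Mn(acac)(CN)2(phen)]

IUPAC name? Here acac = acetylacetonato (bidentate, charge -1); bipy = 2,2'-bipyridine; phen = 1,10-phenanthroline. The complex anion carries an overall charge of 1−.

(acetylacetonato)bis(2,2'-bipyridine)vanadium(II) (acetylacetonato)dicyano(1,10-phenanthroline)manganate(II)

Both ions are complex: the cation is named first with the plain metal name, the anion second with the -ate form; each ion's ligands are alphabetised independently.
The complex anion is given as 1−; its ligand charges sum to -3, so Mn = +2.
A 1:1 salt means the cation carries the equal and opposite charge, 1+.
Cation: ligand charges sum to -1; for the ion to be 1+, V = +2.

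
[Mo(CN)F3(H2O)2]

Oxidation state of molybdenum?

+4

No counter-ion: the bracketed complex is neutral.
Ligand charges: 3×F = -3; 1×CN = -1; 2×H2O neutral; sum -4.
Mo + (-4) = 0 ⇒ Mo is +4.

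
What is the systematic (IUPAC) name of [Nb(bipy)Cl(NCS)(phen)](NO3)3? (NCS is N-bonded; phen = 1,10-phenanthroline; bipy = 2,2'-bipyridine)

The 3 nitrate counter-ions carry a total charge of -3, so each complex ion is 3+.
Ligand charges: 1×isothiocyanato (-1 each), 1×1,10-phenanthroline (neutral), 1×2,2'-bipyridine (neutral), 1×chloro (-1 each); total -2. So Nb + (-2) = 3+, giving Nb = +5.
Ligands are named alphabetically: bipyridine before chloro before isothiocyanato before phenanthroline.

(2,2'-bipyridine)chloroisothiocyanato(1,10-phenanthroline)niobium(V) nitrate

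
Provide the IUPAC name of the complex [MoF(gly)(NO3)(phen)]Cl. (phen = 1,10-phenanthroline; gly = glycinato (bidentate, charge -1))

The 1 chloride counter-ion carries a total charge of -1, so each complex ion is 1+.
Ligand charges: 1×1,10-phenanthroline (neutral), 1×nitrato (-1 each), 1×glycinato (-1 each), 1×fluoro (-1 each); total -3. So Mo + (-3) = 1+, giving Mo = +4.
Ligands are named alphabetically: fluoro before glycinato before nitrato before phenanthroline.

fluoro(glycinato)nitrato(1,10-phenanthroline)molybdenum(IV) chloride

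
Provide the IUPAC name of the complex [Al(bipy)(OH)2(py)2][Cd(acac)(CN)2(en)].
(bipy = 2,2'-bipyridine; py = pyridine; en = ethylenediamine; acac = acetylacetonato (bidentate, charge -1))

Cadmium is always +2 in its complexes; the anion's ligand charges sum to -3, so the complex anion is 1−.
A 1:1 salt means the cation carries the equal and opposite charge, 1+.
Cation: ligand charges sum to -2; for the ion to be 1+, Al = +3.

(2,2'-bipyridine)dihydroxobis(pyridine)aluminium(III) (acetylacetonato)dicyano(ethylenediamine)cadmate(II)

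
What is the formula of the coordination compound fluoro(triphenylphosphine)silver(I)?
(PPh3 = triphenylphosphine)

[AgF(PPh3)]

Ligands: 1 fluoro (F, -1), 1 triphenylphosphine (PPh3, neutral). Ligand charge sum = -1.
With Ag in oxidation state +1, the complex ion is [Ag...].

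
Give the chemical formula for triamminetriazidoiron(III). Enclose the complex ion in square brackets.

[Fe(N3)3(NH3)3]

Ligands: 3 ammine (NH3, neutral), 3 azido (N3, -1). Ligand charge sum = -3.
With Fe in oxidation state +3, the complex ion is [Fe...].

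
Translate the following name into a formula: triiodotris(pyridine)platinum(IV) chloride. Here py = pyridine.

Ligands: 3 pyridine (py, neutral), 3 iodo (I, -1). Ligand charge sum = -3.
With Pt in oxidation state +4, the complex ion is [Pt...]^1+.
Charge balance with chloride (-1) requires 1 complex ion per 1 chloride.

[PtI3(py)3]Cl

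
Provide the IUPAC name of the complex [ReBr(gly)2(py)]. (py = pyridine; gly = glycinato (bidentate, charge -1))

There is no counter-ion, so the complex is neutral overall.
Ligand charges: 1×pyridine (neutral), 1×bromo (-1 each), 2×glycinato (-1 each); total -3. So Re + (-3) = 0, giving Re = +3.
Ligands are named alphabetically: bromo before glycinato before pyridine.

bromobis(glycinato)(pyridine)rhenium(III)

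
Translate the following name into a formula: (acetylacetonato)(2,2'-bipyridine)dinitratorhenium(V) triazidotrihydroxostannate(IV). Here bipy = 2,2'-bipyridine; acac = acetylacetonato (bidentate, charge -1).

Cation [Re…]: ligand charges -3, Re(V) ⇒ ion charge 2+.
Anion [Sn…]: ligand charges -6, Sn(IV) ⇒ ion charge 2−.

[Re(acac)(bipy)(NO3)2][Sn(N3)3(OH)3]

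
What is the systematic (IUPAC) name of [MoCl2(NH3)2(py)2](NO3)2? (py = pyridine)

The 2 nitrate counter-ions carry a total charge of -2, so each complex ion is 2+.
Ligand charges: 2×chloro (-1 each), 2×pyridine (neutral), 2×ammine (neutral); total -2. So Mo + (-2) = 2+, giving Mo = +4.
Ligands are named alphabetically: ammine before chloro before pyridine.

diamminedichlorobis(pyridine)molybdenum(IV) nitrate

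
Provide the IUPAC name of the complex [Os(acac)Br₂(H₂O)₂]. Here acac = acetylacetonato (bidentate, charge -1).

There is no counter-ion, so the complex is neutral overall.
Ligand charges: 1×acetylacetonato (-1 each), 2×bromo (-1 each), 2×aqua (neutral); total -3. So Os + (-3) = 0, giving Os = +3.
Ligands are named alphabetically: acetylacetonato before aqua before bromo.

(acetylacetonato)diaquadibromoosmium(III)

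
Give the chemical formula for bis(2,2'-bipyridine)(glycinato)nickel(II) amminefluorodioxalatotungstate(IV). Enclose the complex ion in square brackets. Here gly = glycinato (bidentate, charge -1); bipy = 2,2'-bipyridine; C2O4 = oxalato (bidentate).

Cation [Ni…]: ligand charges -1, Ni(II) ⇒ ion charge 1+.
Anion [W…]: ligand charges -5, W(IV) ⇒ ion charge 1−.
One 1+ cation balances one 1− anion.

[Ni(bipy)2(gly)][W(C2O4)2F(NH3)]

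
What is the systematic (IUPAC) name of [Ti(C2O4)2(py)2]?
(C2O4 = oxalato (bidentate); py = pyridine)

dioxalatobis(pyridine)titanium(IV)

There is no counter-ion, so the complex is neutral overall.
Ligand charges: 2×oxalato (-2 each), 2×pyridine (neutral); total -4. So Ti + (-4) = 0, giving Ti = +4.
Ligands are named alphabetically: oxalato before pyridine.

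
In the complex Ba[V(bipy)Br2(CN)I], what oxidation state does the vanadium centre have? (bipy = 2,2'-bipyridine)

1 barium outside the brackets (+2 each) → the complex ion is 2−.
Ligand charges: 1×I = -1; 2×Br = -2; 1×CN = -1; 1×bipy neutral; sum -4.
V + (-4) = 2− ⇒ V is +2.

+2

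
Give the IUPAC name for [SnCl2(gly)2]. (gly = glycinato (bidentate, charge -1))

There is no counter-ion, so the complex is neutral overall.
Ligand charges: 2×glycinato (-1 each), 2×chloro (-1 each); total -4. So Sn + (-4) = 0, giving Sn = +4.
Ligands are named alphabetically: chloro before glycinato.

dichlorobis(glycinato)tin(IV)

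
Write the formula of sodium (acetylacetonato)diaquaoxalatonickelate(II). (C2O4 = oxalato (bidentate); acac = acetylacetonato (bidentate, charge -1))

Na[Ni(acac)(C2O4)(H2O)2]

Ligands: 1 oxalato (C2O4, -2), 2 aqua (H2O, neutral), 1 acetylacetonato (acac, -1). Ligand charge sum = -3.
With Ni in oxidation state +2, the complex ion is [Ni...]^1−.
Charge balance with sodium (+1) requires 1 complex ion per 1 sodium.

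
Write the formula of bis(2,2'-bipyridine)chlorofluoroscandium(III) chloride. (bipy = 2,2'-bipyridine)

[Sc(bipy)2ClF]Cl

Ligands: 1 chloro (Cl, -1), 2 2,2'-bipyridine (bipy, neutral), 1 fluoro (F, -1). Ligand charge sum = -2.
With Sc in oxidation state +3, the complex ion is [Sc...]^1+.
Charge balance with chloride (-1) requires 1 complex ion per 1 chloride.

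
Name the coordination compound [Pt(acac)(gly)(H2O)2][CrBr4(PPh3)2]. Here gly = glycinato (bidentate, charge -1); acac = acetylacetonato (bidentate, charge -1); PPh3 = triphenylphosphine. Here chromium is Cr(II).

Cr is given as +2; the anion's ligand charges sum to -4, so the complex anion is 2−.
A 1:1 salt means the cation carries the equal and opposite charge, 2+.
Cation: ligand charges sum to -2; for the ion to be 2+, Pt = +4.

(acetylacetonato)diaqua(glycinato)platinum(IV) tetrabromobis(triphenylphosphine)chromate(II)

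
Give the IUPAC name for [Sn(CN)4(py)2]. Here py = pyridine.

tetracyanobis(pyridine)tin(IV)

There is no counter-ion, so the complex is neutral overall.
Ligand charges: 2×pyridine (neutral), 4×cyano (-1 each); total -4. So Sn + (-4) = 0, giving Sn = +4.
Ligands are named alphabetically: cyano before pyridine.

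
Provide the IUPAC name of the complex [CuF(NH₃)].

There is no counter-ion, so the complex is neutral overall.
Ligand charges: 1×ammine (neutral), 1×fluoro (-1 each); total -1. So Cu + (-1) = 0, giving Cu = +1.
Ligands are named alphabetically: ammine before fluoro.

amminefluorocopper(I)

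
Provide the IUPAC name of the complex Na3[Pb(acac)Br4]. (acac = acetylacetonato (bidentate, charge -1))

sodium (acetylacetonato)tetrabromoplumbate(II)

The 3 sodium counter-ions carry a total charge of +3, so each complex ion is 3−.
Ligand charges: 1×acetylacetonato (-1 each), 4×bromo (-1 each); total -5. So Pb + (-5) = 3−, giving Pb = +2.
The complex ion is anionic, so lead takes the -ate form plumbate(II).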